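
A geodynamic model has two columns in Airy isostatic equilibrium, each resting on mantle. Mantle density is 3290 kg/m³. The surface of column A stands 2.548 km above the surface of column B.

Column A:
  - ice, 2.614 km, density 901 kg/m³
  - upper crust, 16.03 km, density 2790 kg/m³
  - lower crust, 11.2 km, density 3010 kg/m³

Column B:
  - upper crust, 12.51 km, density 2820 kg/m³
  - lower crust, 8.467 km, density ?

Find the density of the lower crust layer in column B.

2920 kg/m³

Take the compensation level at the base of the deeper column (depth z_c below the surface of column A) and equate Σ ρ_i t_i down to z_c; mantle fills any gap and the z_c terms cancel.
Column A: 2.614×901 + 16.03×2790 + 11.2×3010 + (z_c − 29.844)×3290
Column B: 2.548×0 + 12.51×2820 + 8.467×ρ + (z_c − 2.548 − 20.977)×3290
The z_c×3290 term appears on both sides and cancels. Collect the known terms of each column as K = Σ(ρt)_known − 3290 × (depth of known layers): K_A = 80790.914 − 3290×29.844 = −17395.846; K_B = 35278.2 − 3290×(2.548 + 20.977) = −42119.05.
Balance: K_A = K_B + 8.467×ρ, so ρ = (K_A − K_B)/8.467 = 24723.2/8.467 = 2920 kg/m³.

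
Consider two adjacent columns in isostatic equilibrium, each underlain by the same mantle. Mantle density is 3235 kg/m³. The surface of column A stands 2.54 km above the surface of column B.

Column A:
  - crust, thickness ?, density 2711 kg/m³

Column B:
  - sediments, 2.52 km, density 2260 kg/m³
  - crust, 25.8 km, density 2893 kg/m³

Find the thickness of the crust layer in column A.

37.2 km

Take the compensation level at the base of the deeper column (depth z_c below the surface of column A) and equate Σ ρ_i t_i down to z_c; mantle fills any gap and the z_c terms cancel.
Column A: x×2711 + (z_c − 0 − x)×3235
Column B: 2.54×0 + 2.52×2260 + 25.8×2893 + (z_c − 2.54 − 28.32)×3235
The z_c×3235 term appears on both sides and cancels. Collect the known terms of each column as K = Σ(ρt)_known − 3235 × (depth of known layers): K_A = 0 − 3235×0 = 0; K_B = 80334.6 − 3235×(2.54 + 28.32) = −19497.5.
Balance: K_A − x×(3235 − 2711) = K_B, so x = (K_A − K_B)/(3235 − 2711) = 19497.5/524 = 37.2 km.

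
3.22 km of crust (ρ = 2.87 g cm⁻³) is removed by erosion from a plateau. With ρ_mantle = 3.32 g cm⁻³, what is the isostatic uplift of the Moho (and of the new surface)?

2.78 km

Unloading: uplift u = e ρ_c/ρ_m = 3.22 km × 2.87/3.32 = 2.78 km.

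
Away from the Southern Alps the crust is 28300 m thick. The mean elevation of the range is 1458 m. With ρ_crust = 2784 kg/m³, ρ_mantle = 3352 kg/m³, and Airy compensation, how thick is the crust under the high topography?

Root depth r = h ρ_c / (ρ_m − ρ_c) = 1458 m × 2784 / 568 = 7146 m.
Total thickness = T + h + r = 28300 m + 1458 m + 7146 m = 36900 m.

36900 m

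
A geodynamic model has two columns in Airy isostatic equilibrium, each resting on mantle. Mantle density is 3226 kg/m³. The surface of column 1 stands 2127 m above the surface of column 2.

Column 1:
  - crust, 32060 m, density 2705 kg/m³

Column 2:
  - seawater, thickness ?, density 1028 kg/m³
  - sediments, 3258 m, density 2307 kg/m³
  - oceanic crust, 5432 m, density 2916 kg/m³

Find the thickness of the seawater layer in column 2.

Take the compensation level at the base of the deeper column (depth z_c below the surface of column 1) and equate Σ ρ_i t_i down to z_c; mantle fills any gap and the z_c terms cancel.
Column 1: 32060×2705 + (z_c − 32060)×3226
Column 2: 2127×0 + x×1028 + 3258×2307 + 5432×2916 + (z_c − 2127 − 8690 − x)×3226
The z_c×3226 term appears on both sides and cancels. Collect the known terms of each column as K = Σ(ρt)_known − 3226 × (depth of known layers): K_1 = 86722300 − 3226×32060 = −16703260; K_2 = 23355918 − 3226×(2127 + 8690) = −11539724.
Balance: K_1 = K_2 − x×(3226 − 1028), so x = (K_2 − K_1)/(3226 − 1028) = 5163540/2198 = 2350 m.

2350 m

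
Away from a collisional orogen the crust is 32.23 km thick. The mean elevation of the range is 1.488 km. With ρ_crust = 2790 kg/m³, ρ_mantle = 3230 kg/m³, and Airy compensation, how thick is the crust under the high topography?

Root depth r = h ρ_c / (ρ_m − ρ_c) = 1.488 km × 2790 / 440 = 9.435 km.
Total thickness = T + h + r = 32.23 km + 1.488 km + 9.435 km = 43.2 km.

43.2 km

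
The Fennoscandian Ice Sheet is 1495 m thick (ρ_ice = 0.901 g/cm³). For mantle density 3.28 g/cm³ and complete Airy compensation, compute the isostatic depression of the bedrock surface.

By Archimedes' principle applied to the lithosphere: the ice load ρ_ice t is balanced by mantle displaced below, ρ_m s.
s = t ρ_ice / ρ_m = 1495 m × 0.901/3.28 = 411 m.

411 m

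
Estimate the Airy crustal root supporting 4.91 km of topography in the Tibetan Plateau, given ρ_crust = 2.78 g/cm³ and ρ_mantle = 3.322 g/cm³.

In Airy isostatic equilibrium: the weight of the topography is balanced by the buoyancy of the root, ρ_c h = (ρ_m − ρ_c) r.
r = h · ρ_c / (ρ_m − ρ_c) = 4.91 km × 2.78 / (3.322 − 2.78) = 25.2 km.

25.2 km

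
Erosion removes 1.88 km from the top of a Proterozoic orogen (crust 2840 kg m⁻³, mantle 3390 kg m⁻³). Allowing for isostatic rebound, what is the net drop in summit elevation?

Rebound u = e ρ_c/ρ_m = 1.88 km × 2840/3390 = 1.575 km.
Net surface drop = e − u = 1.88 km − 1.575 km = e (ρ_m − ρ_c)/ρ_m = 0.305 km.

0.305 km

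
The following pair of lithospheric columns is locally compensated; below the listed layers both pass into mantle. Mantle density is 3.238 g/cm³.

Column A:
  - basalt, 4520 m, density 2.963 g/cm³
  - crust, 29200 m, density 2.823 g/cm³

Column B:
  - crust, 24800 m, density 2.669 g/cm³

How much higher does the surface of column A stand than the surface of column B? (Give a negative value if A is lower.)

−232 m

For any compensation level in the mantle, the mantle terms cancel and isostasy reduces to e = (Σt_A − Σt_B) − (Σ(ρt)_A − Σ(ρt)_B) / ρ_m.
Σt_A = 33720 m; Σt_B = 24800 m; Σ(ρt)_A = 95824.36; Σ(ρt)_B = 66191.2 (in m·g/cm³).
e = (33720 − 24800) − (95824.36 − 66191.2) / 3.238 = −232 m.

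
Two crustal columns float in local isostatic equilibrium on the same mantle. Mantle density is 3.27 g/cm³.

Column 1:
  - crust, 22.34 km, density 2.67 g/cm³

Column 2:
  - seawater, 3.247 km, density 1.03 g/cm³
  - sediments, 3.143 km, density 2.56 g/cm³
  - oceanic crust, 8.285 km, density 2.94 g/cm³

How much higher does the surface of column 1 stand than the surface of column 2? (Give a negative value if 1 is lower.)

For any compensation level in the mantle, the mantle terms cancel and isostasy reduces to e = (Σt_1 − Σt_2) − (Σ(ρt)_1 − Σ(ρt)_2) / ρ_m.
Σt_1 = 22.34 km; Σt_2 = 14.675 km; Σ(ρt)_1 = 59.6478; Σ(ρt)_2 = 35.74839 (in km·g/cm³).
e = (22.34 − 14.675) − (59.6478 − 35.74839) / 3.27 = 0.356 km.

0.356 km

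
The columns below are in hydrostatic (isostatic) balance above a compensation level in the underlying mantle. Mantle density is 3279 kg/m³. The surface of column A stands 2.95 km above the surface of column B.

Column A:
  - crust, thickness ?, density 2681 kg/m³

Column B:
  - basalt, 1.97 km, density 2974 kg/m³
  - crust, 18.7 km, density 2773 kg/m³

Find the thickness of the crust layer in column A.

33 km

Take the compensation level at the base of the deeper column (depth z_c below the surface of column A) and equate Σ ρ_i t_i down to z_c; mantle fills any gap and the z_c terms cancel.
Column A: x×2681 + (z_c − 0 − x)×3279
Column B: 2.95×0 + 1.97×2974 + 18.7×2773 + (z_c − 2.95 − 20.67)×3279
The z_c×3279 term appears on both sides and cancels. Collect the known terms of each column as K = Σ(ρt)_known − 3279 × (depth of known layers): K_A = 0 − 3279×0 = 0; K_B = 57713.88 − 3279×(2.95 + 20.67) = −19736.1.
Balance: K_A − x×(3279 − 2681) = K_B, so x = (K_A − K_B)/(3279 − 2681) = 19736.1/598 = 33 km.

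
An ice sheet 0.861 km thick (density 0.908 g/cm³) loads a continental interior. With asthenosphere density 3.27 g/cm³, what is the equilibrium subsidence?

0.239 km

By Archimedes' principle applied to the lithosphere: the ice load ρ_ice t is balanced by mantle displaced below, ρ_m s.
s = t ρ_ice / ρ_m = 0.861 km × 0.908/3.27 = 0.239 km.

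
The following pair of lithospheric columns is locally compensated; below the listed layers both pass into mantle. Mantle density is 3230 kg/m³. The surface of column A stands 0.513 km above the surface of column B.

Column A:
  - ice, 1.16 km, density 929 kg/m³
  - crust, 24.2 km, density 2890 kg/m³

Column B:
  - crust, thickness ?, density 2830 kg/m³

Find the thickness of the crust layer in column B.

23.1 km

Take the compensation level at the base of the deeper column (depth z_c below the surface of column A) and equate Σ ρ_i t_i down to z_c; mantle fills any gap and the z_c terms cancel.
Column A: 1.16×929 + 24.2×2890 + (z_c − 25.36)×3230
Column B: 0.513×0 + x×2830 + (z_c − 0.513 − 0 − x)×3230
The z_c×3230 term appears on both sides and cancels. Collect the known terms of each column as K = Σ(ρt)_known − 3230 × (depth of known layers): K_A = 71015.64 − 3230×25.36 = −10897.16; K_B = 0 − 3230×(0.513 + 0) = −1656.99.
Balance: K_A = K_B − x×(3230 − 2830), so x = (K_B − K_A)/(3230 − 2830) = 9240.17/400 = 23.1 km.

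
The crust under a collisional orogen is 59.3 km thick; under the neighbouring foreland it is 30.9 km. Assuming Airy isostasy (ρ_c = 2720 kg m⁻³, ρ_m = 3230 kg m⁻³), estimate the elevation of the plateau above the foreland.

Excess crust Δ = 59.3 km − 30.9 km = 28.4 km, split between elevation h and root r with h + r = Δ.
Airy balance ρ_c h = (ρ_m − ρ_c) r gives r = h ρ_c/(ρ_m − ρ_c), so h (1 + ρ_c/(ρ_m − ρ_c)) = Δ, i.e. h = Δ (ρ_m − ρ_c)/ρ_m.
h = 28.4 km × 510/3230 = 4.48 km.

4.48 km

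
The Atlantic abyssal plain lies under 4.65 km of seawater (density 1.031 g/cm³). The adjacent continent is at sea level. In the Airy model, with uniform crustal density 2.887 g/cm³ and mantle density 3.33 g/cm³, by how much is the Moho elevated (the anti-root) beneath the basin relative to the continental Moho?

Isostatic balance requires: replacing crust with seawater at the top is compensated by replacing crust with mantle at the base: d (ρ_c − ρ_w) = a (ρ_m − ρ_c).
a = d (ρ_c − ρ_w)/(ρ_m − ρ_c) = 4.65 km × 1.856/0.443 = 19.5 km.

19.5 km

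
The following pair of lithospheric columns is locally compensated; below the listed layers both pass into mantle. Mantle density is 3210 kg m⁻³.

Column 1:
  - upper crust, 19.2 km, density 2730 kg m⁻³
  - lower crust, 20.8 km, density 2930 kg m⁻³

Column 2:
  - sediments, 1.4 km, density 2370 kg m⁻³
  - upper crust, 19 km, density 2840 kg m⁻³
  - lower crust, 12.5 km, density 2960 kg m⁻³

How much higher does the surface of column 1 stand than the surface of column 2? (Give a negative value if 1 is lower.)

1.16 km

For any compensation level in the mantle, the mantle terms cancel and isostasy reduces to e = (Σt_1 − Σt_2) − (Σ(ρt)_1 − Σ(ρt)_2) / ρ_m.
Σt_1 = 40 km; Σt_2 = 32.9 km; Σ(ρt)_1 = 113360; Σ(ρt)_2 = 94278 (in km·kg m⁻³).
e = (40 − 32.9) − (113360 − 94278) / 3210 = 1.16 km.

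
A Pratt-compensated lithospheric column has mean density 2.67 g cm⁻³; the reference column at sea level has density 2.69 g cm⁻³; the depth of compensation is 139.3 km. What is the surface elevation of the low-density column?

ρ_ref D = ρ (D + h) → h = D (ρ_ref − ρ)/ρ.
h = 139.3 km × (2.69 − 2.67)/2.67 = 1.04 km.

1.04 km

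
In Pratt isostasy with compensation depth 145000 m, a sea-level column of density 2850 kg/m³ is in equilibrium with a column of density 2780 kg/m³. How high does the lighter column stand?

ρ_ref D = ρ (D + h) → h = D (ρ_ref − ρ)/ρ.
h = 145000 m × (2850 − 2780)/2780 = 3650 m.

3650 m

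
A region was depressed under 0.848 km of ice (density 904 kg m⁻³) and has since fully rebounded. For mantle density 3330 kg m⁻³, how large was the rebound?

0.23 km

Removing the load lets mantle flow back in; uplift u satisfies ρ_ice t = ρ_m u.
u = t ρ_ice/ρ_m = 0.848 km × 904/3330 = 0.23 km.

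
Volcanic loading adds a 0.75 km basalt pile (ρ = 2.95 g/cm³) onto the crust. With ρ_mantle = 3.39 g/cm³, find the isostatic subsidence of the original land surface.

0.653 km

Subaerial loading: s = t ρ_load / ρ_m.
s = 0.75 km × 2.95/3.39 = 0.653 km.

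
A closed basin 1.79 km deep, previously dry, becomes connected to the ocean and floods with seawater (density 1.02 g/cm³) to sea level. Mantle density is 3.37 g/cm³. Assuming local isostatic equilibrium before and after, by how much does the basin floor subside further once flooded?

After flooding the water column is d + s deep. Its weight must equal the weight of mantle displaced by the extra subsidence s: (d + s) ρ_w = s ρ_m.
s = d ρ_w / (ρ_m − ρ_w) = 1.79 km × 1.02/(3.37 − 1.02) = 0.777 km.

0.777 km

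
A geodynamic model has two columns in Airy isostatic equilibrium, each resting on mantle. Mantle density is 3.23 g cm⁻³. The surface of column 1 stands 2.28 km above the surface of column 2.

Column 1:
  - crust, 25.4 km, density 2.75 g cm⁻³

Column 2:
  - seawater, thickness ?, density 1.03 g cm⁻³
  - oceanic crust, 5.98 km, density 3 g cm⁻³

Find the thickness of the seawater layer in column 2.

Take the compensation level at the base of the deeper column (depth z_c below the surface of column 1) and equate Σ ρ_i t_i down to z_c; mantle fills any gap and the z_c terms cancel.
Column 1: 25.4×2.75 + (z_c − 25.4)×3.23
Column 2: 2.28×0 + x×1.03 + 5.98×3 + (z_c − 2.28 − 5.98 − x)×3.23
The z_c×3.23 term appears on both sides and cancels. Collect the known terms of each column as K = Σ(ρt)_known − 3.23 × (depth of known layers): K_1 = 69.85 − 3.23×25.4 = −12.192; K_2 = 17.94 − 3.23×(2.28 + 5.98) = −8.7398.
Balance: K_1 = K_2 − x×(3.23 − 1.03), so x = (K_2 − K_1)/(3.23 − 1.03) = 3.4522/2.2 = 1.57 km.

1.57 km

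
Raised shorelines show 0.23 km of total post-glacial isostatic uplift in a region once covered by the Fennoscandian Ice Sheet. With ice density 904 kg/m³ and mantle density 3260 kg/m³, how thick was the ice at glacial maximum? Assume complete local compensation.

0.829 km

u = t ρ_ice/ρ_m → t = u ρ_m/ρ_ice = 0.23 km × 3260/904 = 0.829 km.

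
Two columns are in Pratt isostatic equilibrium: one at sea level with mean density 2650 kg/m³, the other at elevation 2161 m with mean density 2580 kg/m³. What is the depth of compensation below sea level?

ρ_ref D = ρ (D + h) → D (ρ_ref − ρ) = ρ h.
D = ρ h/(ρ_ref − ρ) = 2580 × 2161 m/(2650 − 2580) = 79600 m.

79600 m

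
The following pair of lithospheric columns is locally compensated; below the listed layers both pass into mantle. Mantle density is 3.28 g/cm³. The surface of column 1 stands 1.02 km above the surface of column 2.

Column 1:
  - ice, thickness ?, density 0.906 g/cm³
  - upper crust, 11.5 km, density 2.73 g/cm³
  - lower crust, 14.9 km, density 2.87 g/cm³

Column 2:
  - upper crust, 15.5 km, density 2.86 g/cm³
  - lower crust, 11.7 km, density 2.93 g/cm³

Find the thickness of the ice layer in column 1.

0.639 km

Take the compensation level at the base of the deeper column (depth z_c below the surface of column 1) and equate Σ ρ_i t_i down to z_c; mantle fills any gap and the z_c terms cancel.
Column 1: x×0.906 + 11.5×2.73 + 14.9×2.87 + (z_c − 26.4 − x)×3.28
Column 2: 1.02×0 + 15.5×2.86 + 11.7×2.93 + (z_c − 1.02 − 27.2)×3.28
The z_c×3.28 term appears on both sides and cancels. Collect the known terms of each column as K = Σ(ρt)_known − 3.28 × (depth of known layers): K_1 = 74.158 − 3.28×26.4 = −12.434; K_2 = 78.611 − 3.28×(1.02 + 27.2) = −13.9506.
Balance: K_1 − x×(3.28 − 0.906) = K_2, so x = (K_1 − K_2)/(3.28 − 0.906) = 1.5166/2.374 = 0.639 km.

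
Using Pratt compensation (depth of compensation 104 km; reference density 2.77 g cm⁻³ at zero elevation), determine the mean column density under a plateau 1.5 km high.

2.73 g cm⁻³

Pratt balance: ρ_ref D = ρ (D + h).
ρ = ρ_ref D/(D + h) = 2.77 × 104 km/(104 km + 1.5 km) = 2.73 g cm⁻³.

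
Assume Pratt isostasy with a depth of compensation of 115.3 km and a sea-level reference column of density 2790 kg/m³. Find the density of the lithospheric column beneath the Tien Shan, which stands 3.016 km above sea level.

2720 kg/m³

Pratt balance: ρ_ref D = ρ (D + h).
ρ = ρ_ref D/(D + h) = 2790 × 115.3 km/(115.3 km + 3.016 km) = 2720 kg/m³.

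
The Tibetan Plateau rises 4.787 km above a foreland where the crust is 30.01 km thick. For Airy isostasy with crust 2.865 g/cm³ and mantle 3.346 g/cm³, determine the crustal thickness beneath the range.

63.3 km

Root depth r = h ρ_c / (ρ_m − ρ_c) = 4.787 km × 2.865 / 0.481 = 28.51 km.
Total thickness = T + h + r = 30.01 km + 4.787 km + 28.51 km = 63.3 km.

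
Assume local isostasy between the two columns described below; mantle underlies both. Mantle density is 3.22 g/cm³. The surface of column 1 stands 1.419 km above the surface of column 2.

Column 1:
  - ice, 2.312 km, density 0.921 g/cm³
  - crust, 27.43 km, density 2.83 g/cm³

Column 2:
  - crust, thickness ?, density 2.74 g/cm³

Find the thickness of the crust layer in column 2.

Take the compensation level at the base of the deeper column (depth z_c below the surface of column 1) and equate Σ ρ_i t_i down to z_c; mantle fills any gap and the z_c terms cancel.
Column 1: 2.312×0.921 + 27.43×2.83 + (z_c − 29.742)×3.22
Column 2: 1.419×0 + x×2.74 + (z_c − 1.419 − 0 − x)×3.22
The z_c×3.22 term appears on both sides and cancels. Collect the known terms of each column as K = Σ(ρt)_known − 3.22 × (depth of known layers): K_1 = 79.756252 − 3.22×29.742 = −16.012988; K_2 = 0 − 3.22×(1.419 + 0) = −4.56918.
Balance: K_1 = K_2 − x×(3.22 − 2.74), so x = (K_2 − K_1)/(3.22 − 2.74) = 11.4438/0.48 = 23.8 km.

23.8 km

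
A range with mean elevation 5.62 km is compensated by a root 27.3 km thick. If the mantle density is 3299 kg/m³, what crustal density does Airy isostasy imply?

2740 kg/m³

ρ_c h = (ρ_m − ρ_c) r → ρ_c (h + r) = ρ_m r → ρ_c = ρ_m r / (h + r).
ρ_c = 3299 × 27.3 km / (5.62 km + 27.3 km) = 2740 kg/m³.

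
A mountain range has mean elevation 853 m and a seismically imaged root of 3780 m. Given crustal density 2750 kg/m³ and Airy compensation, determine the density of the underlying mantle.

3370 kg/m³

Airy balance: ρ_c h = (ρ_m − ρ_c) r → ρ_m = ρ_c (1 + h/r).
ρ_m = 2750 × (1 + 853 m/3780 m) = 3370 kg/m³.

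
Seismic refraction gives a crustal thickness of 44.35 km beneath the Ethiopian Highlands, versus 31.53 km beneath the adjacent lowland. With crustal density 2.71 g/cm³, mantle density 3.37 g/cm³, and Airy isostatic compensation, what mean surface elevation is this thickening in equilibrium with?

Excess crust Δ = 44.35 km − 31.53 km = 12.82 km, split between elevation h and root r with h + r = Δ.
Airy balance ρ_c h = (ρ_m − ρ_c) r gives r = h ρ_c/(ρ_m − ρ_c), so h (1 + ρ_c/(ρ_m − ρ_c)) = Δ, i.e. h = Δ (ρ_m − ρ_c)/ρ_m.
h = 12.82 km × 0.66/3.37 = 2.51 km.

2.51 km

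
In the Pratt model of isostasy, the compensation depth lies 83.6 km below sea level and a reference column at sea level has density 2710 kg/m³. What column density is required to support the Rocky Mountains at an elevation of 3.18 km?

2610 kg/m³

Pratt balance: ρ_ref D = ρ (D + h).
ρ = ρ_ref D/(D + h) = 2710 × 83.6 km/(83.6 km + 3.18 km) = 2610 kg/m³.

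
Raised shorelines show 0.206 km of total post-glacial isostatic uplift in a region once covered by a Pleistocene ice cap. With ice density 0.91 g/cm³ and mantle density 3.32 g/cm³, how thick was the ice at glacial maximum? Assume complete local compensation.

u = t ρ_ice/ρ_m → t = u ρ_m/ρ_ice = 0.206 km × 3.32/0.91 = 0.752 km.

0.752 km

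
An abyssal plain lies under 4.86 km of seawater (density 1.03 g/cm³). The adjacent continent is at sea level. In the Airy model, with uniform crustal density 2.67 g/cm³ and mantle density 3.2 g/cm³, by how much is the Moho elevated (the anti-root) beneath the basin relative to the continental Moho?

15 km

Isostatic balance requires: replacing crust with seawater at the top is compensated by replacing crust with mantle at the base: d (ρ_c − ρ_w) = a (ρ_m − ρ_c).
a = d (ρ_c − ρ_w)/(ρ_m − ρ_c) = 4.86 km × 1.64/0.53 = 15 km.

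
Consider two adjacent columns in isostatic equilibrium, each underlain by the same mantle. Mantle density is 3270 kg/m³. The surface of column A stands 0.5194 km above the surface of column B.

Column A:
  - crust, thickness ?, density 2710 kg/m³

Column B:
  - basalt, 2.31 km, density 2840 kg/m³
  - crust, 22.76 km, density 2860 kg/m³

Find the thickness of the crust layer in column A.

21.5 km

Take the compensation level at the base of the deeper column (depth z_c below the surface of column A) and equate Σ ρ_i t_i down to z_c; mantle fills any gap and the z_c terms cancel.
Column A: x×2710 + (z_c − 0 − x)×3270
Column B: 0.5194×0 + 2.31×2840 + 22.76×2860 + (z_c − 0.5194 − 25.07)×3270
The z_c×3270 term appears on both sides and cancels. Collect the known terms of each column as K = Σ(ρt)_known − 3270 × (depth of known layers): K_A = 0 − 3270×0 = 0; K_B = 71654 − 3270×(0.5194 + 25.07) = −12023.338.
Balance: K_A − x×(3270 − 2710) = K_B, so x = (K_A − K_B)/(3270 − 2710) = 12023.3/560 = 21.5 km.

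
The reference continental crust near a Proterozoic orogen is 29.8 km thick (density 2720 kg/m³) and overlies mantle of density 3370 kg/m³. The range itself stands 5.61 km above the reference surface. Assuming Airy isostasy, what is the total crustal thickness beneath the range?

58.9 km

Root depth r = h ρ_c / (ρ_m − ρ_c) = 5.61 km × 2720 / 650 = 23.48 km.
Total thickness = T + h + r = 29.8 km + 5.61 km + 23.48 km = 58.9 km.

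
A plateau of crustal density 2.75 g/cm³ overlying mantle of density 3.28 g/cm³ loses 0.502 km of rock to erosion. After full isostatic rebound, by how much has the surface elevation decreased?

Rebound u = e ρ_c/ρ_m = 0.502 km × 2.75/3.28 = 0.4209 km.
Net surface drop = e − u = 0.502 km − 0.4209 km = e (ρ_m − ρ_c)/ρ_m = 0.0811 km.

0.0811 km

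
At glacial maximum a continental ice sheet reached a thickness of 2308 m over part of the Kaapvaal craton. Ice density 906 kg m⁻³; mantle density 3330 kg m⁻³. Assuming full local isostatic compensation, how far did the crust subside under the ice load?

628 m

Isostatic balance requires: the ice load ρ_ice t is balanced by mantle displaced below, ρ_m s.
s = t ρ_ice / ρ_m = 2308 m × 906/3330 = 628 m.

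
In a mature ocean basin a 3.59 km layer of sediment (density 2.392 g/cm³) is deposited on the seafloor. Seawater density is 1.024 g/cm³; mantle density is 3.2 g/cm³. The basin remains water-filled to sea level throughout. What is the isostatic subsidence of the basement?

2.26 km

Submarine loading: the sediment displaces seawater, and the subsidence is in turn flooded, so s (ρ_m − ρ_w) = t (ρ_sed − ρ_w).
s = 3.59 km × (2.392 − 1.024) / (3.2 − 1.024) = 2.26 km.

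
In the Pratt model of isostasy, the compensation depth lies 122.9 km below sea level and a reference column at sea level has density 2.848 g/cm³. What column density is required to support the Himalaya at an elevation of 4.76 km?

Pratt balance: ρ_ref D = ρ (D + h).
ρ = ρ_ref D/(D + h) = 2.848 × 122.9 km/(122.9 km + 4.76 km) = 2.74 g/cm³.

2.74 g/cm³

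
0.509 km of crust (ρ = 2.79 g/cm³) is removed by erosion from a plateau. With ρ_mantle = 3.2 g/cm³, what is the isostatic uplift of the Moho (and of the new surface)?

Unloading: uplift u = e ρ_c/ρ_m = 0.509 km × 2.79/3.2 = 0.444 km.

0.444 km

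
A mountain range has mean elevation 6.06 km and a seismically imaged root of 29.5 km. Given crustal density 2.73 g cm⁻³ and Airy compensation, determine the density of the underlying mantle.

3.29 g cm⁻³

Airy balance: ρ_c h = (ρ_m − ρ_c) r → ρ_m = ρ_c (1 + h/r).
ρ_m = 2.73 × (1 + 6.06 km/29.5 km) = 3.29 g cm⁻³.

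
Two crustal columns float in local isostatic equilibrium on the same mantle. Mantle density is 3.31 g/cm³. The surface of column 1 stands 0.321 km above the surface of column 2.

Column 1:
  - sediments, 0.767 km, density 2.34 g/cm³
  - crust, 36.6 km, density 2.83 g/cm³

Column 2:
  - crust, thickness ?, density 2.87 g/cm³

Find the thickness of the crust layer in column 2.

Take the compensation level at the base of the deeper column (depth z_c below the surface of column 1) and equate Σ ρ_i t_i down to z_c; mantle fills any gap and the z_c terms cancel.
Column 1: 0.767×2.34 + 36.6×2.83 + (z_c − 37.367)×3.31
Column 2: 0.321×0 + x×2.87 + (z_c − 0.321 − 0 − x)×3.31
The z_c×3.31 term appears on both sides and cancels. Collect the known terms of each column as K = Σ(ρt)_known − 3.31 × (depth of known layers): K_1 = 105.37278 − 3.31×37.367 = −18.31199; K_2 = 0 − 3.31×(0.321 + 0) = −1.06251.
Balance: K_1 = K_2 − x×(3.31 − 2.87), so x = (K_2 − K_1)/(3.31 − 2.87) = 17.2495/0.44 = 39.2 km.

39.2 km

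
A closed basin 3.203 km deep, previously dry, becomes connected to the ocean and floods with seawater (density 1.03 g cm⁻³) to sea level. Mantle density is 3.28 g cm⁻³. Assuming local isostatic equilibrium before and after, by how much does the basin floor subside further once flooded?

1.47 km

After flooding the water column is d + s deep. Its weight must equal the weight of mantle displaced by the extra subsidence s: (d + s) ρ_w = s ρ_m.
s = d ρ_w / (ρ_m − ρ_w) = 3.203 km × 1.03/(3.28 − 1.03) = 1.47 km.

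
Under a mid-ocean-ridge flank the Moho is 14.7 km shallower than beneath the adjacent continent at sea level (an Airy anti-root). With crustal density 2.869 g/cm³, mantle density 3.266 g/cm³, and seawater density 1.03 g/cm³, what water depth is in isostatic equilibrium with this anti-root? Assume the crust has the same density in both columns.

Replacing a thickness d of crust by seawater at the top must be balanced by replacing crust with mantle at the base: d (ρ_c − ρ_w) = a (ρ_m − ρ_c).
d = a (ρ_m − ρ_c)/(ρ_c − ρ_w) = 14.7 km × 0.397/1.839 = 3.17 km.

3.17 km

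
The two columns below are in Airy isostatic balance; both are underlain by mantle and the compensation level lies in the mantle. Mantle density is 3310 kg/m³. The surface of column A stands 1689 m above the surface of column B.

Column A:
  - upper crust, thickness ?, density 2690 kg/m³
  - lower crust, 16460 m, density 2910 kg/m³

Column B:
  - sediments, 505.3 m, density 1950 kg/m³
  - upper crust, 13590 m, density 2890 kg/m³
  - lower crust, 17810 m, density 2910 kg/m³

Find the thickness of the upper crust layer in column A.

20200 m

Take the compensation level at the base of the deeper column (depth z_c below the surface of column A) and equate Σ ρ_i t_i down to z_c; mantle fills any gap and the z_c terms cancel.
Column A: x×2690 + 16460×2910 + (z_c − 16460 − x)×3310
Column B: 1689×0 + 505.3×1950 + 13590×2890 + 17810×2910 + (z_c − 1689 − 31905.3)×3310
The z_c×3310 term appears on both sides and cancels. Collect the known terms of each column as K = Σ(ρt)_known − 3310 × (depth of known layers): K_A = 47898600 − 3310×16460 = −6584000; K_B = 92087535 − 3310×(1689 + 31905.3) = −19109598.
Balance: K_A − x×(3310 − 2690) = K_B, so x = (K_A − K_B)/(3310 − 2690) = 12525600/620 = 20200 m.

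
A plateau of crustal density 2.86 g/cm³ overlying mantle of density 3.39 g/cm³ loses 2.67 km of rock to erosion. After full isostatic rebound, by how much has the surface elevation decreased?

0.417 km

Rebound u = e ρ_c/ρ_m = 2.67 km × 2.86/3.39 = 2.253 km.
Net surface drop = e − u = 2.67 km − 2.253 km = e (ρ_m − ρ_c)/ρ_m = 0.417 km.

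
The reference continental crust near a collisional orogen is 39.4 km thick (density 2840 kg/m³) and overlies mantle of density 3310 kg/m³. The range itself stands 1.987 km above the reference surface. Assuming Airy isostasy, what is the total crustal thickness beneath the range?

Root depth r = h ρ_c / (ρ_m − ρ_c) = 1.987 km × 2840 / 470 = 12.01 km.
Total thickness = T + h + r = 39.4 km + 1.987 km + 12.01 km = 53.4 km.

53.4 km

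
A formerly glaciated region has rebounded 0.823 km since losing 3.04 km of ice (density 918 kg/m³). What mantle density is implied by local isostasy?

3390 kg/m³

ρ_m = ρ_ice t / u = 918 × 3.04 km/0.823 km = 3390 kg/m³.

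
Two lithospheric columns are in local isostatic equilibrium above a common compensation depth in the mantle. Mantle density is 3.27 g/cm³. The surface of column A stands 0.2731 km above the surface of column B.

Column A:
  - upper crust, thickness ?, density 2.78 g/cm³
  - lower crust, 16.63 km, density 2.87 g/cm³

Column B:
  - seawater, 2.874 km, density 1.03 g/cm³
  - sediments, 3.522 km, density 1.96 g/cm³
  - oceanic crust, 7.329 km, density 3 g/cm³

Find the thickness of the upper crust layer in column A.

Take the compensation level at the base of the deeper column (depth z_c below the surface of column A) and equate Σ ρ_i t_i down to z_c; mantle fills any gap and the z_c terms cancel.
Column A: x×2.78 + 16.63×2.87 + (z_c − 16.63 − x)×3.27
Column B: 0.2731×0 + 2.874×1.03 + 3.522×1.96 + 7.329×3 + (z_c − 0.2731 − 13.725)×3.27
The z_c×3.27 term appears on both sides and cancels. Collect the known terms of each column as K = Σ(ρt)_known − 3.27 × (depth of known layers): K_A = 47.7281 − 3.27×16.63 = −6.652; K_B = 31.85034 − 3.27×(0.2731 + 13.725) = −13.923447.
Balance: K_A − x×(3.27 − 2.78) = K_B, so x = (K_A − K_B)/(3.27 − 2.78) = 7.27145/0.49 = 14.8 km.

14.8 km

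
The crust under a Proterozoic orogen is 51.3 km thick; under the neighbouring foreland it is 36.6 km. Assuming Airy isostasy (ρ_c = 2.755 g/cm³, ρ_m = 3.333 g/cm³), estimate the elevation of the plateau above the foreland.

2.55 km

Excess crust Δ = 51.3 km − 36.6 km = 14.7 km, split between elevation h and root r with h + r = Δ.
Airy balance ρ_c h = (ρ_m − ρ_c) r gives r = h ρ_c/(ρ_m − ρ_c), so h (1 + ρ_c/(ρ_m − ρ_c)) = Δ, i.e. h = Δ (ρ_m − ρ_c)/ρ_m.
h = 14.7 km × 0.578/3.333 = 2.55 km.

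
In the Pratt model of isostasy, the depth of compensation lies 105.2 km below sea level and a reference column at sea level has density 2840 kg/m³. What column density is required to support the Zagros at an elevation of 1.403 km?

Pratt balance: ρ_ref D = ρ (D + h).
ρ = ρ_ref D/(D + h) = 2840 × 105.2 km/(105.2 km + 1.403 km) = 2800 kg/m³.

2800 kg/m³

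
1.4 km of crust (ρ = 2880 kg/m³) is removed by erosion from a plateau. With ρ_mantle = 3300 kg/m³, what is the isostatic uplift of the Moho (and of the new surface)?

1.22 km

Unloading: uplift u = e ρ_c/ρ_m = 1.4 km × 2880/3300 = 1.22 km.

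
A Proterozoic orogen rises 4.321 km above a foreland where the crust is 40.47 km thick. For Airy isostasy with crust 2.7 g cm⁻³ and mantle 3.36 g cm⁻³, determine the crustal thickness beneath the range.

Root depth r = h ρ_c / (ρ_m − ρ_c) = 4.321 km × 2.7 / 0.66 = 17.68 km.
Total thickness = T + h + r = 40.47 km + 4.321 km + 17.68 km = 62.5 km.

62.5 km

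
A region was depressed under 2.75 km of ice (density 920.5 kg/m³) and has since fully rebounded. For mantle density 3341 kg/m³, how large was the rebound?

Removing the load lets mantle flow back in; uplift u satisfies ρ_ice t = ρ_m u.
u = t ρ_ice/ρ_m = 2.75 km × 920.5/3341 = 0.758 km.

0.758 km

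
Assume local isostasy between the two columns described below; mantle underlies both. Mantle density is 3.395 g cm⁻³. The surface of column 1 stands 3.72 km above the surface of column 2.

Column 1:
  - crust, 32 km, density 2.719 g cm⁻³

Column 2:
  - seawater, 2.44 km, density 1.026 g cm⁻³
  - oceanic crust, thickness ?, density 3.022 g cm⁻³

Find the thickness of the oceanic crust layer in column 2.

8.64 km

Take the compensation level at the base of the deeper column (depth z_c below the surface of column 1) and equate Σ ρ_i t_i down to z_c; mantle fills any gap and the z_c terms cancel.
Column 1: 32×2.719 + (z_c − 32)×3.395
Column 2: 3.72×0 + 2.44×1.026 + x×3.022 + (z_c − 3.72 − 2.44 − x)×3.395
The z_c×3.395 term appears on both sides and cancels. Collect the known terms of each column as K = Σ(ρt)_known − 3.395 × (depth of known layers): K_1 = 87.008 − 3.395×32 = −21.632; K_2 = 2.50344 − 3.395×(3.72 + 2.44) = −18.40976.
Balance: K_1 = K_2 − x×(3.395 − 3.022), so x = (K_2 − K_1)/(3.395 − 3.022) = 3.22224/0.373 = 8.64 km.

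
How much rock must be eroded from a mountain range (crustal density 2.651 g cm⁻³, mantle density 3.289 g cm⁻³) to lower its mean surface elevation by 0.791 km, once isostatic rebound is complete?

Net drop Δ = e − u = e − e ρ_c/ρ_m = e (ρ_m − ρ_c)/ρ_m.
e = Δ ρ_m/(ρ_m − ρ_c) = 0.791 km × 3.289/0.638 = 4.08 km.

4.08 km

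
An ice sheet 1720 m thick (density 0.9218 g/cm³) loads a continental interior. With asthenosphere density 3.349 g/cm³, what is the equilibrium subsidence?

473 m

Balancing pressure at the compensation depth: the ice load ρ_ice t is balanced by mantle displaced below, ρ_m s.
s = t ρ_ice / ρ_m = 1720 m × 0.9218/3.349 = 473 m.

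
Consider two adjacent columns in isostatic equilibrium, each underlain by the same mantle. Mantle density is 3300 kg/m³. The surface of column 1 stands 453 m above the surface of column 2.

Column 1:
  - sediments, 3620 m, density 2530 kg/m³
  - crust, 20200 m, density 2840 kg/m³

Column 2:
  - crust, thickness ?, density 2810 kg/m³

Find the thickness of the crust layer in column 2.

Take the compensation level at the base of the deeper column (depth z_c below the surface of column 1) and equate Σ ρ_i t_i down to z_c; mantle fills any gap and the z_c terms cancel.
Column 1: 3620×2530 + 20200×2840 + (z_c − 23820)×3300
Column 2: 453×0 + x×2810 + (z_c − 453 − 0 − x)×3300
The z_c×3300 term appears on both sides and cancels. Collect the known terms of each column as K = Σ(ρt)_known − 3300 × (depth of known layers): K_1 = 66526600 − 3300×23820 = −12079400; K_2 = 0 − 3300×(453 + 0) = −1494900.
Balance: K_1 = K_2 − x×(3300 − 2810), so x = (K_2 − K_1)/(3300 − 2810) = 10584500/490 = 21600 m.

21600 m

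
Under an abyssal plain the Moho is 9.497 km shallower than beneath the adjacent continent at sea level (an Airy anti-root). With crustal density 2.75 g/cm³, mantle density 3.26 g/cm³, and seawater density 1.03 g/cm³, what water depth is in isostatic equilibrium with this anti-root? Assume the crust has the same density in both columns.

Replacing a thickness d of crust by seawater at the top must be balanced by replacing crust with mantle at the base: d (ρ_c − ρ_w) = a (ρ_m − ρ_c).
d = a (ρ_m − ρ_c)/(ρ_c − ρ_w) = 9.497 km × 0.51/1.72 = 2.82 km.

2.82 km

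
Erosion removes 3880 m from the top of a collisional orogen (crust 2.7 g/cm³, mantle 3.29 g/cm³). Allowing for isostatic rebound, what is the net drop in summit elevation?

Rebound u = e ρ_c/ρ_m = 3880 m × 2.7/3.29 = 3184 m.
Net surface drop = e − u = 3880 m − 3184 m = e (ρ_m − ρ_c)/ρ_m = 696 m.

696 m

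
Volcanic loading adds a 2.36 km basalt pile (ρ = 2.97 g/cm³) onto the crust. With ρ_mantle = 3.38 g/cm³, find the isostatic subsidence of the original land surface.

Subaerial loading: s = t ρ_load / ρ_m.
s = 2.36 km × 2.97/3.38 = 2.07 km.

2.07 km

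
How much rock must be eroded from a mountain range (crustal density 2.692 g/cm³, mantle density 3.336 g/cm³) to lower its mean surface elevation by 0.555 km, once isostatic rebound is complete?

Net drop Δ = e − u = e − e ρ_c/ρ_m = e (ρ_m − ρ_c)/ρ_m.
e = Δ ρ_m/(ρ_m − ρ_c) = 0.555 km × 3.336/0.644 = 2.87 km.

2.87 km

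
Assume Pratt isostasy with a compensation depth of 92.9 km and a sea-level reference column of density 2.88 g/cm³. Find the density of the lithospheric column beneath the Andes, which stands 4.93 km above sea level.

2.73 g/cm³

Pratt balance: ρ_ref D = ρ (D + h).
ρ = ρ_ref D/(D + h) = 2.88 × 92.9 km/(92.9 km + 4.93 km) = 2.73 g/cm³.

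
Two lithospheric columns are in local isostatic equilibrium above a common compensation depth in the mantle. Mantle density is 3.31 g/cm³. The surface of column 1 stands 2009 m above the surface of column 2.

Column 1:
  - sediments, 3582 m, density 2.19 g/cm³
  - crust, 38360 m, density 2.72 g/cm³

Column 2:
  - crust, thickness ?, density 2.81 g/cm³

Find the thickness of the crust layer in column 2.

40000 m

Take the compensation level at the base of the deeper column (depth z_c below the surface of column 1) and equate Σ ρ_i t_i down to z_c; mantle fills any gap and the z_c terms cancel.
Column 1: 3582×2.19 + 38360×2.72 + (z_c − 41942)×3.31
Column 2: 2009×0 + x×2.81 + (z_c − 2009 − 0 − x)×3.31
The z_c×3.31 term appears on both sides and cancels. Collect the known terms of each column as K = Σ(ρt)_known − 3.31 × (depth of known layers): K_1 = 112183.78 − 3.31×41942 = −26644.24; K_2 = 0 − 3.31×(2009 + 0) = −6649.79.
Balance: K_1 = K_2 − x×(3.31 − 2.81), so x = (K_2 − K_1)/(3.31 − 2.81) = 19994.5/0.5 = 40000 m.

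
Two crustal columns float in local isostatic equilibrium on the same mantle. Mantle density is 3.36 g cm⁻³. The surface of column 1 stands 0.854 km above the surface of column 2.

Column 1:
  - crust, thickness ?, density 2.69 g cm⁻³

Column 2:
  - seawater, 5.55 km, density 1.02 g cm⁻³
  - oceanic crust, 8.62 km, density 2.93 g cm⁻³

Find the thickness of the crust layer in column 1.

29.2 km

Take the compensation level at the base of the deeper column (depth z_c below the surface of column 1) and equate Σ ρ_i t_i down to z_c; mantle fills any gap and the z_c terms cancel.
Column 1: x×2.69 + (z_c − 0 − x)×3.36
Column 2: 0.854×0 + 5.55×1.02 + 8.62×2.93 + (z_c − 0.854 − 14.17)×3.36
The z_c×3.36 term appears on both sides and cancels. Collect the known terms of each column as K = Σ(ρt)_known − 3.36 × (depth of known layers): K_1 = 0 − 3.36×0 = 0; K_2 = 30.9176 − 3.36×(0.854 + 14.17) = −19.56304.
Balance: K_1 − x×(3.36 − 2.69) = K_2, so x = (K_1 − K_2)/(3.36 − 2.69) = 19.563/0.67 = 29.2 km.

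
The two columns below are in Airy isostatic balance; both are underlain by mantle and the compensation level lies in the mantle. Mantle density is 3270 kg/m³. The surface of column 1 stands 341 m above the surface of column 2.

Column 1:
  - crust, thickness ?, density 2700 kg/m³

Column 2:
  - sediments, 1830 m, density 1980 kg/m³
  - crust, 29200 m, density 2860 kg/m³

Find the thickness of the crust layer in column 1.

Take the compensation level at the base of the deeper column (depth z_c below the surface of column 1) and equate Σ ρ_i t_i down to z_c; mantle fills any gap and the z_c terms cancel.
Column 1: x×2700 + (z_c − 0 − x)×3270
Column 2: 341×0 + 1830×1980 + 29200×2860 + (z_c − 341 − 31030)×3270
The z_c×3270 term appears on both sides and cancels. Collect the known terms of each column as K = Σ(ρt)_known − 3270 × (depth of known layers): K_1 = 0 − 3270×0 = 0; K_2 = 87135400 − 3270×(341 + 31030) = −15447770.
Balance: K_1 − x×(3270 − 2700) = K_2, so x = (K_1 − K_2)/(3270 − 2700) = 15447800/570 = 27100 m.

27100 m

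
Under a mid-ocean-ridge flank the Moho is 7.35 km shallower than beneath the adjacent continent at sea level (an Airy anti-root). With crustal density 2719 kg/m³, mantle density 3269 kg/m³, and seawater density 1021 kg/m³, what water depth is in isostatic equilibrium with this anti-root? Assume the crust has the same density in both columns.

2.38 km

Replacing a thickness d of crust by seawater at the top must be balanced by replacing crust with mantle at the base: d (ρ_c − ρ_w) = a (ρ_m − ρ_c).
d = a (ρ_m − ρ_c)/(ρ_c − ρ_w) = 7.35 km × 550/1698 = 2.38 km.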